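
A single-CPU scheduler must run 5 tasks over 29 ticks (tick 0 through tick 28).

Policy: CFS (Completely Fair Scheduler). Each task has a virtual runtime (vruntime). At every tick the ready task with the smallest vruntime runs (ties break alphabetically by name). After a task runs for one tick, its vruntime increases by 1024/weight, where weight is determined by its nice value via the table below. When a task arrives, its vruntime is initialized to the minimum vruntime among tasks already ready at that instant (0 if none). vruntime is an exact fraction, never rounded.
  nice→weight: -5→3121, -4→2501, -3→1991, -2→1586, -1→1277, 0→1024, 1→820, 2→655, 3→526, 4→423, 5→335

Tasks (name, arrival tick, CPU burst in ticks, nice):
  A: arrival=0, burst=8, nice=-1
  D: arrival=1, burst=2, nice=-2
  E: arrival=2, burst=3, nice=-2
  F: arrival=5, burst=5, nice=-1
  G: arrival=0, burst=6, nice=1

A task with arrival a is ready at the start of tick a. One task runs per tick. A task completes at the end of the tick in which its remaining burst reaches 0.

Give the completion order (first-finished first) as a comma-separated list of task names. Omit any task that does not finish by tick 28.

t=0: vr[A=0 G=0] → run A
t=1: vr[A=1024/1277 D=0 G=0] → run D
t=2: vr[A=1024/1277 D=512/793 E=0 G=0] → run E
t=3: vr[A=1024/1277 D=512/793 E=512/793 G=0] → run G
t=4: vr[A=1024/1277 D=512/793 E=512/793 G=256/205] → run D
t=5: vr[A=1024/1277 E=512/793 F=512/793 G=256/205] → run E
t=6: vr[A=1024/1277 E=1024/793 F=512/793 G=256/205] → run F
t=7: vr[A=1024/1277 E=1024/793 F=1465856/1012661 G=256/205] → run A
t=8: vr[A=2048/1277 E=1024/793 F=1465856/1012661 G=256/205] → run G
t=9: vr[A=2048/1277 E=1024/793 F=1465856/1012661 G=512/205] → run E
t=10: vr[A=2048/1277 F=1465856/1012661 G=512/205] → run F
t=11: vr[A=2048/1277 F=2277888/1012661 G=512/205] → run A
t=12: vr[A=3072/1277 F=2277888/1012661 G=512/205] → run F
t=13: vr[A=3072/1277 F=3089920/1012661 G=512/205] → run A
t=14: vr[A=4096/1277 F=3089920/1012661 G=512/205] → run G
t=15: vr[A=4096/1277 F=3089920/1012661 G=768/205] → run F
t=16: vr[A=4096/1277 F=3901952/1012661 G=768/205] → run A
t=17: vr[A=5120/1277 F=3901952/1012661 G=768/205] → run G
t=18: vr[A=5120/1277 F=3901952/1012661 G=1024/205] → run F
t=19: vr[A=5120/1277 G=1024/205] → run A
t=20: vr[A=6144/1277 G=1024/205] → run A
t=21: vr[A=7168/1277 G=1024/205] → run G
t=22: vr[A=7168/1277 G=256/41] → run A
t=23: vr[G=256/41] → run G
t=24: (idle)
t=25: (idle)
t=26: (idle)
t=27: (idle)
t=28: (idle)

completion order = D, E, F, A, G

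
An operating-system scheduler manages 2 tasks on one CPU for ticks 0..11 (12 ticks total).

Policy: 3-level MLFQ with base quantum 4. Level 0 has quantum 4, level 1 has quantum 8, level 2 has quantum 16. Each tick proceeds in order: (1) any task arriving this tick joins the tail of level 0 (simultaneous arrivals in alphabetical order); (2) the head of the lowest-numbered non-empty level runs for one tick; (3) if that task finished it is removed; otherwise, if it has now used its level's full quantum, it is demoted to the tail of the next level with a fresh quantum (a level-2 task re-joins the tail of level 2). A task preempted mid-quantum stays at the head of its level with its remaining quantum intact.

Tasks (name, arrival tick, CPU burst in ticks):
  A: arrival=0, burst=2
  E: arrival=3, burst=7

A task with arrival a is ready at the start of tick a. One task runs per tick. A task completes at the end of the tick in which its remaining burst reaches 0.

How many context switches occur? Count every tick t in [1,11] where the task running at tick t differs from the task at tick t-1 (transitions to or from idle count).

t=0: L0/L1/L2 = A/-/- → run A
t=1: L0/L1/L2 = A/-/- → run A
t=2: (idle)
t=3: L0/L1/L2 = E/-/- → run E
t=4: L0/L1/L2 = E/-/- → run E
t=5: L0/L1/L2 = E/-/- → run E
t=6: L0/L1/L2 = E/-/- → run E
t=7: L0/L1/L2 = -/E/- → run E
t=8: L0/L1/L2 = -/E/- → run E
t=9: L0/L1/L2 = -/E/- → run E
t=10: (idle)
t=11: (idle)

context switches = 3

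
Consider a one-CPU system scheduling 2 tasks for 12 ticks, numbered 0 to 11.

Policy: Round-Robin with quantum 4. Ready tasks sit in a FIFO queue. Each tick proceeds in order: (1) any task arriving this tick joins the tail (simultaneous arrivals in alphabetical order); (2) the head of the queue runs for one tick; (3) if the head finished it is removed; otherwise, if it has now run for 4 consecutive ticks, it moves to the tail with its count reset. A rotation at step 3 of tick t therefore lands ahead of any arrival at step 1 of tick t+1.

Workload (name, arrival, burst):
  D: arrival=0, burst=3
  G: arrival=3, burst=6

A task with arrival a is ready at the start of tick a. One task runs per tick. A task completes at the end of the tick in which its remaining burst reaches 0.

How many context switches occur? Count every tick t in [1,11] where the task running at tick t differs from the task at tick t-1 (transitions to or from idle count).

context switches = 2

t=0: queue=[D] q_used=0 → run D
t=1: queue=[D] q_used=1 → run D
t=2: queue=[D] q_used=2 → run D
t=3: queue=[G] q_used=0 → run G
t=4: queue=[G] q_used=1 → run G
t=5: queue=[G] q_used=2 → run G
t=6: queue=[G] q_used=3 → run G
t=7: queue=[G] q_used=0 → run G
t=8: queue=[G] q_used=1 → run G
t=9: (idle)
t=10: (idle)
t=11: (idle)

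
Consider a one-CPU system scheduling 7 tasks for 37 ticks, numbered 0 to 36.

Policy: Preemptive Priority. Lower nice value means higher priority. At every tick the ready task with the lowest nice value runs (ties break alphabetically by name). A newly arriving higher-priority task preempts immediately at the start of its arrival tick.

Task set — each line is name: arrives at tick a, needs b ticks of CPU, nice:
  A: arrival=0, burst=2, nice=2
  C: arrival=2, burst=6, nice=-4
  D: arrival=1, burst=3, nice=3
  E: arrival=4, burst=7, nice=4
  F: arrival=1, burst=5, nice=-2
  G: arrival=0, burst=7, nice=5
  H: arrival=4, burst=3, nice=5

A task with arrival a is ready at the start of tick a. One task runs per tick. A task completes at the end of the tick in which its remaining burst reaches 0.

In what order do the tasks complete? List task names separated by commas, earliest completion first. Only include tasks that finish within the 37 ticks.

t=0: ready={A,G} → run A
t=1: ready={A,D,F,G} → run F
t=2: ready={A,C,D,F,G} → run C
t=3: ready={A,C,D,F,G} → run C
t=4: ready={A,C,D,E,F,G,H} → run C
t=5: ready={A,C,D,E,F,G,H} → run C
t=6: ready={A,C,D,E,F,G,H} → run C
t=7: ready={A,C,D,E,F,G,H} → run C
t=8: ready={A,D,E,F,G,H} → run F
t=9: ready={A,D,E,F,G,H} → run F
t=10: ready={A,D,E,F,G,H} → run F
t=11: ready={A,D,E,F,G,H} → run F
t=12: ready={A,D,E,G,H} → run A
t=13: ready={D,E,G,H} → run D
t=14: ready={D,E,G,H} → run D
t=15: ready={D,E,G,H} → run D
t=16: ready={E,G,H} → run E
t=17: ready={E,G,H} → run E
t=18: ready={E,G,H} → run E
t=19: ready={E,G,H} → run E
t=20: ready={E,G,H} → run E
t=21: ready={E,G,H} → run E
t=22: ready={E,G,H} → run E
t=23: ready={G,H} → run G
t=24: ready={G,H} → run G
t=25: ready={G,H} → run G
t=26: ready={G,H} → run G
t=27: ready={G,H} → run G
t=28: ready={G,H} → run G
t=29: ready={G,H} → run G
t=30: ready={H} → run H
t=31: ready={H} → run H
t=32: ready={H} → run H
t=33: (idle)
t=34: (idle)
t=35: (idle)
t=36: (idle)

completion order = C, F, A, D, E, G, H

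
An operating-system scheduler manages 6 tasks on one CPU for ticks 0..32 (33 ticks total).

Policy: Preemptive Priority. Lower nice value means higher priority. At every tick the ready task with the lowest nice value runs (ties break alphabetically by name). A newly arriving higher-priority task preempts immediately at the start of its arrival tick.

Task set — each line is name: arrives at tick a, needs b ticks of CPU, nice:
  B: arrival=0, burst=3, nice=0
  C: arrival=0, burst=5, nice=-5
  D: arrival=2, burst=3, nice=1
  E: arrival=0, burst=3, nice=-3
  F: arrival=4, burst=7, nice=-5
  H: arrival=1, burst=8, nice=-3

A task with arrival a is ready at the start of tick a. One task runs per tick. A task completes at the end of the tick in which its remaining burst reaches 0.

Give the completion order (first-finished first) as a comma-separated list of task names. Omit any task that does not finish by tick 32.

completion order = C, F, E, H, B, D

t=0: ready={B,C,E} → run C
t=1: ready={B,C,E,H} → run C
t=2: ready={B,C,D,E,H} → run C
t=3: ready={B,C,D,E,H} → run C
t=4: ready={B,C,D,E,F,H} → run C
t=5: ready={B,D,E,F,H} → run F
t=6: ready={B,D,E,F,H} → run F
t=7: ready={B,D,E,F,H} → run F
t=8: ready={B,D,E,F,H} → run F
t=9: ready={B,D,E,F,H} → run F
t=10: ready={B,D,E,F,H} → run F
t=11: ready={B,D,E,F,H} → run F
t=12: ready={B,D,E,H} → run E
t=13: ready={B,D,E,H} → run E
t=14: ready={B,D,E,H} → run E
t=15: ready={B,D,H} → run H
t=16: ready={B,D,H} → run H
t=17: ready={B,D,H} → run H
t=18: ready={B,D,H} → run H
t=19: ready={B,D,H} → run H
t=20: ready={B,D,H} → run H
t=21: ready={B,D,H} → run H
t=22: ready={B,D,H} → run H
t=23: ready={B,D} → run B
t=24: ready={B,D} → run B
t=25: ready={B,D} → run B
t=26: ready={D} → run D
t=27: ready={D} → run D
t=28: ready={D} → run D
t=29: (idle)
t=30: (idle)
t=31: (idle)
t=32: (idle)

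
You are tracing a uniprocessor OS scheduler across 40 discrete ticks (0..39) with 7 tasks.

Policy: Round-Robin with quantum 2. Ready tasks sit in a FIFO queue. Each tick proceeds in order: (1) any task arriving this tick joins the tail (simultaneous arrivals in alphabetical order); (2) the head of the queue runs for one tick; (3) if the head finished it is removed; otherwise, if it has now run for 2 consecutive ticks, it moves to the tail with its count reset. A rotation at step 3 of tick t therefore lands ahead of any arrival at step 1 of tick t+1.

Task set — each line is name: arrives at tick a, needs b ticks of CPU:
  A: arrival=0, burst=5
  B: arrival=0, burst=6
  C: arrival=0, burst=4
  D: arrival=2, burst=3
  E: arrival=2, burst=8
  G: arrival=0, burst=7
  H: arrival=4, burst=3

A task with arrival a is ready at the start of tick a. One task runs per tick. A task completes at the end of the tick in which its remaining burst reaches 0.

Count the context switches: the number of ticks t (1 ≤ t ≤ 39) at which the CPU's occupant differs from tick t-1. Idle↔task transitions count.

t=0: queue=[A,B,C,G] q_used=0 → run A
t=1: queue=[A,B,C,G] q_used=1 → run A
t=2: queue=[B,C,G,A,D,E] q_used=0 → run B
t=3: queue=[B,C,G,A,D,E] q_used=1 → run B
t=4: queue=[C,G,A,D,E,B,H] q_used=0 → run C
t=5: queue=[C,G,A,D,E,B,H] q_used=1 → run C
t=6: queue=[G,A,D,E,B,H,C] q_used=0 → run G
t=7: queue=[G,A,D,E,B,H,C] q_used=1 → run G
t=8: queue=[A,D,E,B,H,C,G] q_used=0 → run A
t=9: queue=[A,D,E,B,H,C,G] q_used=1 → run A
t=10: queue=[D,E,B,H,C,G,A] q_used=0 → run D
t=11: queue=[D,E,B,H,C,G,A] q_used=1 → run D
t=12: queue=[E,B,H,C,G,A,D] q_used=0 → run E
t=13: queue=[E,B,H,C,G,A,D] q_used=1 → run E
t=14: queue=[B,H,C,G,A,D,E] q_used=0 → run B
t=15: queue=[B,H,C,G,A,D,E] q_used=1 → run B
t=16: queue=[H,C,G,A,D,E,B] q_used=0 → run H
t=17: queue=[H,C,G,A,D,E,B] q_used=1 → run H
t=18: queue=[C,G,A,D,E,B,H] q_used=0 → run C
t=19: queue=[C,G,A,D,E,B,H] q_used=1 → run C
t=20: queue=[G,A,D,E,B,H] q_used=0 → run G
t=21: queue=[G,A,D,E,B,H] q_used=1 → run G
t=22: queue=[A,D,E,B,H,G] q_used=0 → run A
t=23: queue=[D,E,B,H,G] q_used=0 → run D
t=24: queue=[E,B,H,G] q_used=0 → run E
t=25: queue=[E,B,H,G] q_used=1 → run E
t=26: queue=[B,H,G,E] q_used=0 → run B
t=27: queue=[B,H,G,E] q_used=1 → run B
t=28: queue=[H,G,E] q_used=0 → run H
t=29: queue=[G,E] q_used=0 → run G
t=30: queue=[G,E] q_used=1 → run G
t=31: queue=[E,G] q_used=0 → run E
t=32: queue=[E,G] q_used=1 → run E
t=33: queue=[G,E] q_used=0 → run G
t=34: queue=[E] q_used=0 → run E
t=35: queue=[E] q_used=1 → run E
t=36: (idle)
t=37: (idle)
t=38: (idle)
t=39: (idle)

context switches = 20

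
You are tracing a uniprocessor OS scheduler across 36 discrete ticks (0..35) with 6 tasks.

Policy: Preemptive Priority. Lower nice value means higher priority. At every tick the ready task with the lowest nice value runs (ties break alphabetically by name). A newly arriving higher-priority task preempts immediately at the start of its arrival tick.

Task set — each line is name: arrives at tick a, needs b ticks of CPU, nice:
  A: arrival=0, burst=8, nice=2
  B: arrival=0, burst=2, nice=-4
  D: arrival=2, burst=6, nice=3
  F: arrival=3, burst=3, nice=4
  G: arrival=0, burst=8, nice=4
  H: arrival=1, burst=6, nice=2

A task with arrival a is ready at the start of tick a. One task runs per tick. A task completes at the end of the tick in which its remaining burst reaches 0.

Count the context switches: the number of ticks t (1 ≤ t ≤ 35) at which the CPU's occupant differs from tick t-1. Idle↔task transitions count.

t=0: ready={A,B,G} → run B
t=1: ready={A,B,G,H} → run B
t=2: ready={A,D,G,H} → run A
t=3: ready={A,D,F,G,H} → run A
t=4: ready={A,D,F,G,H} → run A
t=5: ready={A,D,F,G,H} → run A
t=6: ready={A,D,F,G,H} → run A
t=7: ready={A,D,F,G,H} → run A
t=8: ready={A,D,F,G,H} → run A
t=9: ready={A,D,F,G,H} → run A
t=10: ready={D,F,G,H} → run H
t=11: ready={D,F,G,H} → run H
t=12: ready={D,F,G,H} → run H
t=13: ready={D,F,G,H} → run H
t=14: ready={D,F,G,H} → run H
t=15: ready={D,F,G,H} → run H
t=16: ready={D,F,G} → run D
t=17: ready={D,F,G} → run D
t=18: ready={D,F,G} → run D
t=19: ready={D,F,G} → run D
t=20: ready={D,F,G} → run D
t=21: ready={D,F,G} → run D
t=22: ready={F,G} → run F
t=23: ready={F,G} → run F
t=24: ready={F,G} → run F
t=25: ready={G} → run G
t=26: ready={G} → run G
t=27: ready={G} → run G
t=28: ready={G} → run G
t=29: ready={G} → run G
t=30: ready={G} → run G
t=31: ready={G} → run G
t=32: ready={G} → run G
t=33: (idle)
t=34: (idle)
t=35: (idle)

context switches = 6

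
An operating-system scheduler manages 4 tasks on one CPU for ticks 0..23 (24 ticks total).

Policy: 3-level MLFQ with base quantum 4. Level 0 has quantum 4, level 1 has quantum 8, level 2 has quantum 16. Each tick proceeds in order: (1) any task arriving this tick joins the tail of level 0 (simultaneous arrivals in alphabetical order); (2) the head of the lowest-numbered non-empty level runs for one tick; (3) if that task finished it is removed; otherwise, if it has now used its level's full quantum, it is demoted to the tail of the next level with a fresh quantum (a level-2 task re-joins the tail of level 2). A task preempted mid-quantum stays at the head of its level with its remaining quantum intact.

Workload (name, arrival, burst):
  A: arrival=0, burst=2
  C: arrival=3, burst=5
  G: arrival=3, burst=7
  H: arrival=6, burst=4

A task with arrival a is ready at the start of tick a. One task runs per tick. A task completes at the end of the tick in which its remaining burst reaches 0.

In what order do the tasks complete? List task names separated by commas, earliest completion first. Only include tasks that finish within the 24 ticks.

completion order = A, H, C, G

t=0: L0/L1/L2 = A/-/- → run A
t=1: L0/L1/L2 = A/-/- → run A
t=2: (idle)
t=3: L0/L1/L2 = CG/-/- → run C
t=4: L0/L1/L2 = CG/-/- → run C
t=5: L0/L1/L2 = CG/-/- → run C
t=6: L0/L1/L2 = CGH/-/- → run C
t=7: L0/L1/L2 = GH/C/- → run G
t=8: L0/L1/L2 = GH/C/- → run G
t=9: L0/L1/L2 = GH/C/- → run G
t=10: L0/L1/L2 = GH/C/- → run G
t=11: L0/L1/L2 = H/CG/- → run H
t=12: L0/L1/L2 = H/CG/- → run H
t=13: L0/L1/L2 = H/CG/- → run H
t=14: L0/L1/L2 = H/CG/- → run H
t=15: L0/L1/L2 = -/CG/- → run C
t=16: L0/L1/L2 = -/G/- → run G
t=17: L0/L1/L2 = -/G/- → run G
t=18: L0/L1/L2 = -/G/- → run G
t=19: (idle)
t=20: (idle)
t=21: (idle)
t=22: (idle)
t=23: (idle)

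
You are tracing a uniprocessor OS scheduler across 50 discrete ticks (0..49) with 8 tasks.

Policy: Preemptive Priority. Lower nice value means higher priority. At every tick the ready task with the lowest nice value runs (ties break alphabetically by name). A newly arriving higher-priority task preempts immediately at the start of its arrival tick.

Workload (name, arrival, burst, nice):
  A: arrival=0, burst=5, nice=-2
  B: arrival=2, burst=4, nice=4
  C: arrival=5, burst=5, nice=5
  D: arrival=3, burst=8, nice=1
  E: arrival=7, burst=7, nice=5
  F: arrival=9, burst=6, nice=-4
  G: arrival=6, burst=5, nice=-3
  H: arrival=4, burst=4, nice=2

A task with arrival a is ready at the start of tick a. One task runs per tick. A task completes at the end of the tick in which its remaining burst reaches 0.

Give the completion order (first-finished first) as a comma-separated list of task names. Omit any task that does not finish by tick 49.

completion order = A, F, G, D, H, B, C, E

t=0: ready={A} → run A
t=1: ready={A} → run A
t=2: ready={A,B} → run A
t=3: ready={A,B,D} → run A
t=4: ready={A,B,D,H} → run A
t=5: ready={B,C,D,H} → run D
t=6: ready={B,C,D,G,H} → run G
t=7: ready={B,C,D,E,G,H} → run G
t=8: ready={B,C,D,E,G,H} → run G
t=9: ready={B,C,D,E,F,G,H} → run F
t=10: ready={B,C,D,E,F,G,H} → run F
t=11: ready={B,C,D,E,F,G,H} → run F
t=12: ready={B,C,D,E,F,G,H} → run F
t=13: ready={B,C,D,E,F,G,H} → run F
t=14: ready={B,C,D,E,F,G,H} → run F
t=15: ready={B,C,D,E,G,H} → run G
t=16: ready={B,C,D,E,G,H} → run G
t=17: ready={B,C,D,E,H} → run D
t=18: ready={B,C,D,E,H} → run D
t=19: ready={B,C,D,E,H} → run D
t=20: ready={B,C,D,E,H} → run D
t=21: ready={B,C,D,E,H} → run D
t=22: ready={B,C,D,E,H} → run D
t=23: ready={B,C,D,E,H} → run D
t=24: ready={B,C,E,H} → run H
t=25: ready={B,C,E,H} → run H
t=26: ready={B,C,E,H} → run H
t=27: ready={B,C,E,H} → run H
t=28: ready={B,C,E} → run B
t=29: ready={B,C,E} → run B
t=30: ready={B,C,E} → run B
t=31: ready={B,C,E} → run B
t=32: ready={C,E} → run C
t=33: ready={C,E} → run C
t=34: ready={C,E} → run C
t=35: ready={C,E} → run C
t=36: ready={C,E} → run C
t=37: ready={E} → run E
t=38: ready={E} → run E
t=39: ready={E} → run E
t=40: ready={E} → run E
t=41: ready={E} → run E
t=42: ready={E} → run E
t=43: ready={E} → run E
t=44: (idle)
t=45: (idle)
t=46: (idle)
t=47: (idle)
t=48: (idle)
t=49: (idle)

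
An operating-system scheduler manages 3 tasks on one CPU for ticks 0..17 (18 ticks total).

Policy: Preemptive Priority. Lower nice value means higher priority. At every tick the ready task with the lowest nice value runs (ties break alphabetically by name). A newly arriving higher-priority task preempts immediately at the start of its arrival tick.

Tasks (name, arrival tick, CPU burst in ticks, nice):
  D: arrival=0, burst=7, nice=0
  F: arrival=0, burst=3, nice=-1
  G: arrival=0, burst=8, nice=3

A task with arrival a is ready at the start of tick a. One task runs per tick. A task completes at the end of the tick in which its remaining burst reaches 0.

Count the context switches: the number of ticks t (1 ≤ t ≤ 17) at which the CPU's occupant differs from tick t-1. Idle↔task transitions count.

t=0: ready={D,F,G} → run F
t=1: ready={D,F,G} → run F
t=2: ready={D,F,G} → run F
t=3: ready={D,G} → run D
t=4: ready={D,G} → run D
t=5: ready={D,G} → run D
t=6: ready={D,G} → run D
t=7: ready={D,G} → run D
t=8: ready={D,G} → run D
t=9: ready={D,G} → run D
t=10: ready={G} → run G
t=11: ready={G} → run G
t=12: ready={G} → run G
t=13: ready={G} → run G
t=14: ready={G} → run G
t=15: ready={G} → run G
t=16: ready={G} → run G
t=17: ready={G} → run G

context switches = 2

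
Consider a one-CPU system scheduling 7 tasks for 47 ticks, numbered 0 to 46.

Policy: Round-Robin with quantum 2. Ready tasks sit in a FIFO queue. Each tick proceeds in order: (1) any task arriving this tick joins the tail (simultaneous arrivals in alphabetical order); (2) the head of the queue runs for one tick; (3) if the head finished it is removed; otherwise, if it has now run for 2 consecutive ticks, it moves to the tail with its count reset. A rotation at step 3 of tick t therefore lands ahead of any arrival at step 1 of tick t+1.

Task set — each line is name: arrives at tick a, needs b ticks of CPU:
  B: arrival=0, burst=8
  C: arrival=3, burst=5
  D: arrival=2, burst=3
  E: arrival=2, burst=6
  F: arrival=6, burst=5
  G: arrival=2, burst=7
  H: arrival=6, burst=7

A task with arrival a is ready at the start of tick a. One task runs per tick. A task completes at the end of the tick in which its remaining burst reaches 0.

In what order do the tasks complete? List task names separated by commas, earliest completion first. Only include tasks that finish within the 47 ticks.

completion order = D, B, E, C, F, G, H

t=0: queue=[B] q_used=0 → run B
t=1: queue=[B] q_used=1 → run B
t=2: queue=[B,D,E,G] q_used=0 → run B
t=3: queue=[B,D,E,G,C] q_used=1 → run B
t=4: queue=[D,E,G,C,B] q_used=0 → run D
t=5: queue=[D,E,G,C,B] q_used=1 → run D
t=6: queue=[E,G,C,B,D,F,H] q_used=0 → run E
t=7: queue=[E,G,C,B,D,F,H] q_used=1 → run E
t=8: queue=[G,C,B,D,F,H,E] q_used=0 → run G
t=9: queue=[G,C,B,D,F,H,E] q_used=1 → run G
t=10: queue=[C,B,D,F,H,E,G] q_used=0 → run C
t=11: queue=[C,B,D,F,H,E,G] q_used=1 → run C
t=12: queue=[B,D,F,H,E,G,C] q_used=0 → run B
t=13: queue=[B,D,F,H,E,G,C] q_used=1 → run B
t=14: queue=[D,F,H,E,G,C,B] q_used=0 → run D
t=15: queue=[F,H,E,G,C,B] q_used=0 → run F
t=16: queue=[F,H,E,G,C,B] q_used=1 → run F
t=17: queue=[H,E,G,C,B,F] q_used=0 → run H
t=18: queue=[H,E,G,C,B,F] q_used=1 → run H
t=19: queue=[E,G,C,B,F,H] q_used=0 → run E
t=20: queue=[E,G,C,B,F,H] q_used=1 → run E
t=21: queue=[G,C,B,F,H,E] q_used=0 → run G
t=22: queue=[G,C,B,F,H,E] q_used=1 → run G
t=23: queue=[C,B,F,H,E,G] q_used=0 → run C
t=24: queue=[C,B,F,H,E,G] q_used=1 → run C
t=25: queue=[B,F,H,E,G,C] q_used=0 → run B
t=26: queue=[B,F,H,E,G,C] q_used=1 → run B
t=27: queue=[F,H,E,G,C] q_used=0 → run F
t=28: queue=[F,H,E,G,C] q_used=1 → run F
t=29: queue=[H,E,G,C,F] q_used=0 → run H
t=30: queue=[H,E,G,C,F] q_used=1 → run H
t=31: queue=[E,G,C,F,H] q_used=0 → run E
t=32: queue=[E,G,C,F,H] q_used=1 → run E
t=33: queue=[G,C,F,H] q_used=0 → run G
t=34: queue=[G,C,F,H] q_used=1 → run G
t=35: queue=[C,F,H,G] q_used=0 → run C
t=36: queue=[F,H,G] q_used=0 → run F
t=37: queue=[H,G] q_used=0 → run H
t=38: queue=[H,G] q_used=1 → run H
t=39: queue=[G,H] q_used=0 → run G
t=40: queue=[H] q_used=0 → run H
t=41: (idle)
t=42: (idle)
t=43: (idle)
t=44: (idle)
t=45: (idle)
t=46: (idle)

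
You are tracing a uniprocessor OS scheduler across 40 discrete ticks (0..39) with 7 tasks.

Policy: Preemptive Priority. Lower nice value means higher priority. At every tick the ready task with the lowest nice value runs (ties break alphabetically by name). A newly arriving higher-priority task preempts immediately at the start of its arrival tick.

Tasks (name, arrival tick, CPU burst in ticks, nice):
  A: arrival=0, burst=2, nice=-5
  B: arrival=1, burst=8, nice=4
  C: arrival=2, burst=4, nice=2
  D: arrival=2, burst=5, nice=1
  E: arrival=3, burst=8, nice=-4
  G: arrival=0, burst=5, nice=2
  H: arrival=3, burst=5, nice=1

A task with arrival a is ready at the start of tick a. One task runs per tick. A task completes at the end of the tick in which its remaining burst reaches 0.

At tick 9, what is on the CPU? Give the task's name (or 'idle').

running at tick 9 = E

t=0: ready={A,G} → run A
t=1: ready={A,B,G} → run A
t=2: ready={B,C,D,G} → run D
t=3: ready={B,C,D,E,G,H} → run E
t=4: ready={B,C,D,E,G,H} → run E
t=5: ready={B,C,D,E,G,H} → run E
t=6: ready={B,C,D,E,G,H} → run E
t=7: ready={B,C,D,E,G,H} → run E
t=8: ready={B,C,D,E,G,H} → run E
t=9: ready={B,C,D,E,G,H} → run E
t=10: ready={B,C,D,E,G,H} → run E
t=11: ready={B,C,D,G,H} → run D
t=12: ready={B,C,D,G,H} → run D
t=13: ready={B,C,D,G,H} → run D
t=14: ready={B,C,D,G,H} → run D
t=15: ready={B,C,G,H} → run H
t=16: ready={B,C,G,H} → run H
t=17: ready={B,C,G,H} → run H
t=18: ready={B,C,G,H} → run H
t=19: ready={B,C,G,H} → run H
t=20: ready={B,C,G} → run C
t=21: ready={B,C,G} → run C
t=22: ready={B,C,G} → run C
t=23: ready={B,C,G} → run C
t=24: ready={B,G} → run G
t=25: ready={B,G} → run G
t=26: ready={B,G} → run G
t=27: ready={B,G} → run G
t=28: ready={B,G} → run G
t=29: ready={B} → run B
t=30: ready={B} → run B
t=31: ready={B} → run B
t=32: ready={B} → run B
t=33: ready={B} → run B
t=34: ready={B} → run B
t=35: ready={B} → run B
t=36: ready={B} → run B
t=37: (idle)
t=38: (idle)
t=39: (idle)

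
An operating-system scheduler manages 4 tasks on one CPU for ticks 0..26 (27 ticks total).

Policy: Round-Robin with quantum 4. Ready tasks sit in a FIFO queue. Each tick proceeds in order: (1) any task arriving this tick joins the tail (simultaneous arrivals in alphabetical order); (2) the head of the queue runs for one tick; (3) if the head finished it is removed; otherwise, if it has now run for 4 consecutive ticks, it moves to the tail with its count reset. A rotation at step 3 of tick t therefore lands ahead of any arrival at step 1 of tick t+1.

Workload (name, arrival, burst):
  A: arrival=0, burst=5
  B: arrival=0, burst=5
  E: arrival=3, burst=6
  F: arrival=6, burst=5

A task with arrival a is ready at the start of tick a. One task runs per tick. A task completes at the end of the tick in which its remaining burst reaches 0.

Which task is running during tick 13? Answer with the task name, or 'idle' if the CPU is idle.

t=0: queue=[A,B] q_used=0 → run A
t=1: queue=[A,B] q_used=1 → run A
t=2: queue=[A,B] q_used=2 → run A
t=3: queue=[A,B,E] q_used=3 → run A
t=4: queue=[B,E,A] q_used=0 → run B
t=5: queue=[B,E,A] q_used=1 → run B
t=6: queue=[B,E,A,F] q_used=2 → run B
t=7: queue=[B,E,A,F] q_used=3 → run B
t=8: queue=[E,A,F,B] q_used=0 → run E
t=9: queue=[E,A,F,B] q_used=1 → run E
t=10: queue=[E,A,F,B] q_used=2 → run E
t=11: queue=[E,A,F,B] q_used=3 → run E
t=12: queue=[A,F,B,E] q_used=0 → run A
t=13: queue=[F,B,E] q_used=0 → run F
t=14: queue=[F,B,E] q_used=1 → run F
t=15: queue=[F,B,E] q_used=2 → run F
t=16: queue=[F,B,E] q_used=3 → run F
t=17: queue=[B,E,F] q_used=0 → run B
t=18: queue=[E,F] q_used=0 → run E
t=19: queue=[E,F] q_used=1 → run E
t=20: queue=[F] q_used=0 → run F
t=21: (idle)
t=22: (idle)
t=23: (idle)
t=24: (idle)
t=25: (idle)
t=26: (idle)

running at tick 13 = F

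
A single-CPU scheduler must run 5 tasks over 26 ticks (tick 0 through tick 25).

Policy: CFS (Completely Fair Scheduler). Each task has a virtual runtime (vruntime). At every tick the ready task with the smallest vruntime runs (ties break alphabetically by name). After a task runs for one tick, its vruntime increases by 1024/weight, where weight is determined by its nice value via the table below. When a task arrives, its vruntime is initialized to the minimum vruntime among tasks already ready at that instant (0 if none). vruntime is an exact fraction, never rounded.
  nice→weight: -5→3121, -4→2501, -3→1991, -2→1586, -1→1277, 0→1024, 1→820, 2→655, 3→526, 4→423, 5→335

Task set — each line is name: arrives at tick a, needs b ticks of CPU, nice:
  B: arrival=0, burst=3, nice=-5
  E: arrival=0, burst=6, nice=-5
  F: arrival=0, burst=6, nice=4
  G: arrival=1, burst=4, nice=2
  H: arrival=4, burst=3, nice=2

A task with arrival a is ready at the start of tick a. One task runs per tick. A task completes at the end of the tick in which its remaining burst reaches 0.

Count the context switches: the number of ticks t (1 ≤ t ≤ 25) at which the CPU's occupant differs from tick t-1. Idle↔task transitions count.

t=0: vr[B=0 E=0 F=0] → run B
t=1: vr[B=1024/3121 E=0 F=0 G=0] → run E
t=2: vr[B=1024/3121 E=1024/3121 F=0 G=0] → run F
t=3: vr[B=1024/3121 E=1024/3121 F=1024/423 G=0] → run G
t=4: vr[B=1024/3121 E=1024/3121 F=1024/423 G=1024/655 H=1024/3121] → run B
t=5: vr[B=2048/3121 E=1024/3121 F=1024/423 G=1024/655 H=1024/3121] → run E
t=6: vr[B=2048/3121 E=2048/3121 F=1024/423 G=1024/655 H=1024/3121] → run H
t=7: vr[B=2048/3121 E=2048/3121 F=1024/423 G=1024/655 H=3866624/2044255] → run B
t=8: vr[E=2048/3121 F=1024/423 G=1024/655 H=3866624/2044255] → run E
t=9: vr[E=3072/3121 F=1024/423 G=1024/655 H=3866624/2044255] → run E
t=10: vr[E=4096/3121 F=1024/423 G=1024/655 H=3866624/2044255] → run E
t=11: vr[E=5120/3121 F=1024/423 G=1024/655 H=3866624/2044255] → run G
t=12: vr[E=5120/3121 F=1024/423 G=2048/655 H=3866624/2044255] → run E
t=13: vr[F=1024/423 G=2048/655 H=3866624/2044255] → run H
t=14: vr[F=1024/423 G=2048/655 H=7062528/2044255] → run F
t=15: vr[F=2048/423 G=2048/655 H=7062528/2044255] → run G
t=16: vr[F=2048/423 G=3072/655 H=7062528/2044255] → run H
t=17: vr[F=2048/423 G=3072/655] → run G
t=18: vr[F=2048/423] → run F
t=19: vr[F=1024/141] → run F
t=20: vr[F=4096/423] → run F
t=21: vr[F=5120/423] → run F
t=22: (idle)
t=23: (idle)
t=24: (idle)
t=25: (idle)

context switches = 17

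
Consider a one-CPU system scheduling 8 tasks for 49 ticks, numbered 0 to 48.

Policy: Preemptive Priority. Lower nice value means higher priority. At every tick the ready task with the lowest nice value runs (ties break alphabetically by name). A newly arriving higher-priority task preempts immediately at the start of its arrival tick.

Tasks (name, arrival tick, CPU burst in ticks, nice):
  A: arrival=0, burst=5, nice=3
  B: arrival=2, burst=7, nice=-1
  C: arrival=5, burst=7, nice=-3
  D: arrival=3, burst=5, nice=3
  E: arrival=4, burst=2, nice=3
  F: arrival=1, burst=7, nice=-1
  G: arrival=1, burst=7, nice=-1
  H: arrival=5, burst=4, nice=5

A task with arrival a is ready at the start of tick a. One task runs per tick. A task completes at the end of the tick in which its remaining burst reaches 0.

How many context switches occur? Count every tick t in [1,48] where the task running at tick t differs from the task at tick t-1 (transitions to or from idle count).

t=0: ready={A} → run A
t=1: ready={A,F,G} → run F
t=2: ready={A,B,F,G} → run B
t=3: ready={A,B,D,F,G} → run B
t=4: ready={A,B,D,E,F,G} → run B
t=5: ready={A,B,C,D,E,F,G,H} → run C
t=6: ready={A,B,C,D,E,F,G,H} → run C
t=7: ready={A,B,C,D,E,F,G,H} → run C
t=8: ready={A,B,C,D,E,F,G,H} → run C
t=9: ready={A,B,C,D,E,F,G,H} → run C
t=10: ready={A,B,C,D,E,F,G,H} → run C
t=11: ready={A,B,C,D,E,F,G,H} → run C
t=12: ready={A,B,D,E,F,G,H} → run B
t=13: ready={A,B,D,E,F,G,H} → run B
t=14: ready={A,B,D,E,F,G,H} → run B
t=15: ready={A,B,D,E,F,G,H} → run B
t=16: ready={A,D,E,F,G,H} → run F
t=17: ready={A,D,E,F,G,H} → run F
t=18: ready={A,D,E,F,G,H} → run F
t=19: ready={A,D,E,F,G,H} → run F
t=20: ready={A,D,E,F,G,H} → run F
t=21: ready={A,D,E,F,G,H} → run F
t=22: ready={A,D,E,G,H} → run G
t=23: ready={A,D,E,G,H} → run G
t=24: ready={A,D,E,G,H} → run G
t=25: ready={A,D,E,G,H} → run G
t=26: ready={A,D,E,G,H} → run G
t=27: ready={A,D,E,G,H} → run G
t=28: ready={A,D,E,G,H} → run G
t=29: ready={A,D,E,H} → run A
t=30: ready={A,D,E,H} → run A
t=31: ready={A,D,E,H} → run A
t=32: ready={A,D,E,H} → run A
t=33: ready={D,E,H} → run D
t=34: ready={D,E,H} → run D
t=35: ready={D,E,H} → run D
t=36: ready={D,E,H} → run D
t=37: ready={D,E,H} → run D
t=38: ready={E,H} → run E
t=39: ready={E,H} → run E
t=40: ready={H} → run H
t=41: ready={H} → run H
t=42: ready={H} → run H
t=43: ready={H} → run H
t=44: (idle)
t=45: (idle)
t=46: (idle)
t=47: (idle)
t=48: (idle)

context switches = 11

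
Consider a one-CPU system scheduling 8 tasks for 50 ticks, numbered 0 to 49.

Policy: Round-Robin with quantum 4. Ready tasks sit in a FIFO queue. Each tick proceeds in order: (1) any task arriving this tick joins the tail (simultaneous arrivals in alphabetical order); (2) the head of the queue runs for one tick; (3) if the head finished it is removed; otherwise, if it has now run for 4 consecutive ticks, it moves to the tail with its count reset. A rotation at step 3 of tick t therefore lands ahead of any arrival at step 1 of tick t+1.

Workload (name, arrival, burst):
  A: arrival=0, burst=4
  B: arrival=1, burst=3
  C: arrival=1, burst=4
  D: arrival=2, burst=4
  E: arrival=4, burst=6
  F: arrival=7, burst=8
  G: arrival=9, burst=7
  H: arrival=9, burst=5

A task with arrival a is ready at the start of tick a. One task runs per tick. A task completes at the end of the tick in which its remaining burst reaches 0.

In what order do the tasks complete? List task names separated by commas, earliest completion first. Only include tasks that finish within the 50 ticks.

t=0: queue=[A] q_used=0 → run A
t=1: queue=[A,B,C] q_used=1 → run A
t=2: queue=[A,B,C,D] q_used=2 → run A
t=3: queue=[A,B,C,D] q_used=3 → run A
t=4: queue=[B,C,D,E] q_used=0 → run B
t=5: queue=[B,C,D,E] q_used=1 → run B
t=6: queue=[B,C,D,E] q_used=2 → run B
t=7: queue=[C,D,E,F] q_used=0 → run C
t=8: queue=[C,D,E,F] q_used=1 → run C
t=9: queue=[C,D,E,F,G,H] q_used=2 → run C
t=10: queue=[C,D,E,F,G,H] q_used=3 → run C
t=11: queue=[D,E,F,G,H] q_used=0 → run D
t=12: queue=[D,E,F,G,H] q_used=1 → run D
t=13: queue=[D,E,F,G,H] q_used=2 → run D
t=14: queue=[D,E,F,G,H] q_used=3 → run D
t=15: queue=[E,F,G,H] q_used=0 → run E
t=16: queue=[E,F,G,H] q_used=1 → run E
t=17: queue=[E,F,G,H] q_used=2 → run E
t=18: queue=[E,F,G,H] q_used=3 → run E
t=19: queue=[F,G,H,E] q_used=0 → run F
t=20: queue=[F,G,H,E] q_used=1 → run F
t=21: queue=[F,G,H,E] q_used=2 → run F
t=22: queue=[F,G,H,E] q_used=3 → run F
t=23: queue=[G,H,E,F] q_used=0 → run G
t=24: queue=[G,H,E,F] q_used=1 → run G
t=25: queue=[G,H,E,F] q_used=2 → run G
t=26: queue=[G,H,E,F] q_used=3 → run G
t=27: queue=[H,E,F,G] q_used=0 → run H
t=28: queue=[H,E,F,G] q_used=1 → run H
t=29: queue=[H,E,F,G] q_used=2 → run H
t=30: queue=[H,E,F,G] q_used=3 → run H
t=31: queue=[E,F,G,H] q_used=0 → run E
t=32: queue=[E,F,G,H] q_used=1 → run E
t=33: queue=[F,G,H] q_used=0 → run F
t=34: queue=[F,G,H] q_used=1 → run F
t=35: queue=[F,G,H] q_used=2 → run F
t=36: queue=[F,G,H] q_used=3 → run F
t=37: queue=[G,H] q_used=0 → run G
t=38: queue=[G,H] q_used=1 → run G
t=39: queue=[G,H] q_used=2 → run G
t=40: queue=[H] q_used=0 → run H
t=41: (idle)
t=42: (idle)
t=43: (idle)
t=44: (idle)
t=45: (idle)
t=46: (idle)
t=47: (idle)
t=48: (idle)
t=49: (idle)

completion order = A, B, C, D, E, F, G, H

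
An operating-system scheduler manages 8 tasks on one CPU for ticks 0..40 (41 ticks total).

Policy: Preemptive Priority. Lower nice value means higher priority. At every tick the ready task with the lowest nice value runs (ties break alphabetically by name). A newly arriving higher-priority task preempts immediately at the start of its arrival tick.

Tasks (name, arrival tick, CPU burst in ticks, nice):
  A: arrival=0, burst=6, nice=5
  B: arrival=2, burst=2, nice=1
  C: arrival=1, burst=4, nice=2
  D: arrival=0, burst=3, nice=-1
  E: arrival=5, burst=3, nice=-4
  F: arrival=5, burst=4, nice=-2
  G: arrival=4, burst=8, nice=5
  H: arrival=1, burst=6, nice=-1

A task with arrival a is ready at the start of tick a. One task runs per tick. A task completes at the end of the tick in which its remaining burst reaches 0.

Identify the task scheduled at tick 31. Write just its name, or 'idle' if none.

running at tick 31 = G

t=0: ready={A,D} → run D
t=1: ready={A,C,D,H} → run D
t=2: ready={A,B,C,D,H} → run D
t=3: ready={A,B,C,H} → run H
t=4: ready={A,B,C,G,H} → run H
t=5: ready={A,B,C,E,F,G,H} → run E
t=6: ready={A,B,C,E,F,G,H} → run E
t=7: ready={A,B,C,E,F,G,H} → run E
t=8: ready={A,B,C,F,G,H} → run F
t=9: ready={A,B,C,F,G,H} → run F
t=10: ready={A,B,C,F,G,H} → run F
t=11: ready={A,B,C,F,G,H} → run F
t=12: ready={A,B,C,G,H} → run H
t=13: ready={A,B,C,G,H} → run H
t=14: ready={A,B,C,G,H} → run H
t=15: ready={A,B,C,G,H} → run H
t=16: ready={A,B,C,G} → run B
t=17: ready={A,B,C,G} → run B
t=18: ready={A,C,G} → run C
t=19: ready={A,C,G} → run C
t=20: ready={A,C,G} → run C
t=21: ready={A,C,G} → run C
t=22: ready={A,G} → run A
t=23: ready={A,G} → run A
t=24: ready={A,G} → run A
t=25: ready={A,G} → run A
t=26: ready={A,G} → run A
t=27: ready={A,G} → run A
t=28: ready={G} → run G
t=29: ready={G} → run G
t=30: ready={G} → run G
t=31: ready={G} → run G
t=32: ready={G} → run G
t=33: ready={G} → run G
t=34: ready={G} → run G
t=35: ready={G} → run G
t=36: (idle)
t=37: (idle)
t=38: (idle)
t=39: (idle)
t=40: (idle)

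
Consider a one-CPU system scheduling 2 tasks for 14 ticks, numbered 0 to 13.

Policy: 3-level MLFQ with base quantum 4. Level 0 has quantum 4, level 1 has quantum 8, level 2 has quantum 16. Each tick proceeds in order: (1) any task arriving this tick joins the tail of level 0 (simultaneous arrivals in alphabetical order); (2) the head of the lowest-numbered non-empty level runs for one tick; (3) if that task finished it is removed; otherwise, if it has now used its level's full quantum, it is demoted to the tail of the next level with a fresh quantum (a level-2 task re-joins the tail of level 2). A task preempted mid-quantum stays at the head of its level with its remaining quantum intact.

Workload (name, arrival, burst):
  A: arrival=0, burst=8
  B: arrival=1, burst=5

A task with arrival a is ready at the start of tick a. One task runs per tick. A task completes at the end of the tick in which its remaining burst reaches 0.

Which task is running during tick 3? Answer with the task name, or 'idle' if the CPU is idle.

running at tick 3 = A

t=0: L0/L1/L2 = A/-/- → run A
t=1: L0/L1/L2 = AB/-/- → run A
t=2: L0/L1/L2 = AB/-/- → run A
t=3: L0/L1/L2 = AB/-/- → run A
t=4: L0/L1/L2 = B/A/- → run B
t=5: L0/L1/L2 = B/A/- → run B
t=6: L0/L1/L2 = B/A/- → run B
t=7: L0/L1/L2 = B/A/- → run B
t=8: L0/L1/L2 = -/AB/- → run A
t=9: L0/L1/L2 = -/AB/- → run A
t=10: L0/L1/L2 = -/AB/- → run A
t=11: L0/L1/L2 = -/AB/- → run A
t=12: L0/L1/L2 = -/B/- → run B
t=13: (idle)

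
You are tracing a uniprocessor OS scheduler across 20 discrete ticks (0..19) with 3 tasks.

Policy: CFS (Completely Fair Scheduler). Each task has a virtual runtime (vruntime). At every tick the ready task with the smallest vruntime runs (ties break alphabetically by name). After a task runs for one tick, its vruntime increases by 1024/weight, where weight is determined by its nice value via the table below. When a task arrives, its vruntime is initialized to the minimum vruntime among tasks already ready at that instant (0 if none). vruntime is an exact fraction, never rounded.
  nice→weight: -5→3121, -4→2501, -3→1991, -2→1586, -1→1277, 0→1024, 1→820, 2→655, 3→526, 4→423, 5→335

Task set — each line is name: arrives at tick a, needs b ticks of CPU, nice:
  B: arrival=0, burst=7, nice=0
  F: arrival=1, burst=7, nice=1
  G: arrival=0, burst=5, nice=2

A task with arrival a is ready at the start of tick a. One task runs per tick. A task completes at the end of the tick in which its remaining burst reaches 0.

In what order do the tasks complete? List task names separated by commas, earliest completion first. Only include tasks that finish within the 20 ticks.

completion order = B, G, F

t=0: vr[B=0 G=0] → run B
t=1: vr[B=1 F=0 G=0] → run F
t=2: vr[B=1 F=256/205 G=0] → run G
t=3: vr[B=1 F=256/205 G=1024/655] → run B
t=4: vr[B=2 F=256/205 G=1024/655] → run F
t=5: vr[B=2 F=512/205 G=1024/655] → run G
t=6: vr[B=2 F=512/205 G=2048/655] → run B
t=7: vr[B=3 F=512/205 G=2048/655] → run F
t=8: vr[B=3 F=768/205 G=2048/655] → run B
t=9: vr[B=4 F=768/205 G=2048/655] → run G
t=10: vr[B=4 F=768/205 G=3072/655] → run F
t=11: vr[B=4 F=1024/205 G=3072/655] → run B
t=12: vr[B=5 F=1024/205 G=3072/655] → run G
t=13: vr[B=5 F=1024/205 G=4096/655] → run F
t=14: vr[B=5 F=256/41 G=4096/655] → run B
t=15: vr[B=6 F=256/41 G=4096/655] → run B
t=16: vr[F=256/41 G=4096/655] → run F
t=17: vr[F=1536/205 G=4096/655] → run G
t=18: vr[F=1536/205] → run F
t=19: (idle)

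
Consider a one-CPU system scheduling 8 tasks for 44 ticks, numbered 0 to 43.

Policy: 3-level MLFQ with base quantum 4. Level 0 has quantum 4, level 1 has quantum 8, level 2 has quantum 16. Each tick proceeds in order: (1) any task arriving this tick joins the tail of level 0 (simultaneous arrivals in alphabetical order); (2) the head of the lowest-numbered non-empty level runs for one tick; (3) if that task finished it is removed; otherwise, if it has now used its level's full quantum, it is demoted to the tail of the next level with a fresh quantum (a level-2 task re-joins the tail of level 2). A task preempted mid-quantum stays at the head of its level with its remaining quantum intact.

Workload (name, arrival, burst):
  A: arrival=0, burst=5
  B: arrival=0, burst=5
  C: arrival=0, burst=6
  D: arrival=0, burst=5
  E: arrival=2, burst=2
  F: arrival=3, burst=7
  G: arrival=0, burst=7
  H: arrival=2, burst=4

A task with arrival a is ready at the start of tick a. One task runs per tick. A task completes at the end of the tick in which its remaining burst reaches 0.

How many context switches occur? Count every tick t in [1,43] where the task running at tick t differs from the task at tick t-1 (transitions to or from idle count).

t=0: L0/L1/L2 = ABCDG/-/- → run A
t=1: L0/L1/L2 = ABCDG/-/- → run A
t=2: L0/L1/L2 = ABCDGEH/-/- → run A
t=3: L0/L1/L2 = ABCDGEHF/-/- → run A
t=4: L0/L1/L2 = BCDGEHF/A/- → run B
t=5: L0/L1/L2 = BCDGEHF/A/- → run B
t=6: L0/L1/L2 = BCDGEHF/A/- → run B
t=7: L0/L1/L2 = BCDGEHF/A/- → run B
t=8: L0/L1/L2 = CDGEHF/AB/- → run C
t=9: L0/L1/L2 = CDGEHF/AB/- → run C
t=10: L0/L1/L2 = CDGEHF/AB/- → run C
t=11: L0/L1/L2 = CDGEHF/AB/- → run C
t=12: L0/L1/L2 = DGEHF/ABC/- → run D
t=13: L0/L1/L2 = DGEHF/ABC/- → run D
t=14: L0/L1/L2 = DGEHF/ABC/- → run D
t=15: L0/L1/L2 = DGEHF/ABC/- → run D
t=16: L0/L1/L2 = GEHF/ABCD/- → run G
t=17: L0/L1/L2 = GEHF/ABCD/- → run G
t=18: L0/L1/L2 = GEHF/ABCD/- → run G
t=19: L0/L1/L2 = GEHF/ABCD/- → run G
t=20: L0/L1/L2 = EHF/ABCDG/- → run E
t=21: L0/L1/L2 = EHF/ABCDG/- → run E
t=22: L0/L1/L2 = HF/ABCDG/- → run H
t=23: L0/L1/L2 = HF/ABCDG/- → run H
t=24: L0/L1/L2 = HF/ABCDG/- → run H
t=25: L0/L1/L2 = HF/ABCDG/- → run H
t=26: L0/L1/L2 = F/ABCDG/- → run F
t=27: L0/L1/L2 = F/ABCDG/- → run F
t=28: L0/L1/L2 = F/ABCDG/- → run F
t=29: L0/L1/L2 = F/ABCDG/- → run F
t=30: L0/L1/L2 = -/ABCDGF/- → run A
t=31: L0/L1/L2 = -/BCDGF/- → run B
t=32: L0/L1/L2 = -/CDGF/- → run C
t=33: L0/L1/L2 = -/CDGF/- → run C
t=34: L0/L1/L2 = -/DGF/- → run D
t=35: L0/L1/L2 = -/GF/- → run G
t=36: L0/L1/L2 = -/GF/- → run G
t=37: L0/L1/L2 = -/GF/- → run G
t=38: L0/L1/L2 = -/F/- → run F
t=39: L0/L1/L2 = -/F/- → run F
t=40: L0/L1/L2 = -/F/- → run F
t=41: (idle)
t=42: (idle)
t=43: (idle)

context switches = 14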